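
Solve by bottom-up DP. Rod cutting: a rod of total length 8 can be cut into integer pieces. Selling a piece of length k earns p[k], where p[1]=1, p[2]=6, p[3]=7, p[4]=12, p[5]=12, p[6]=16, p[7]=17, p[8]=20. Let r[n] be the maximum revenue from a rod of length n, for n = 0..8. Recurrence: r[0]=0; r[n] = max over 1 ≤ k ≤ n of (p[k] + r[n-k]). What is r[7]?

   n    0    1    2    3    4    5    6    7    8
r[n]    0    1    6    7   12   13   18   19   24

19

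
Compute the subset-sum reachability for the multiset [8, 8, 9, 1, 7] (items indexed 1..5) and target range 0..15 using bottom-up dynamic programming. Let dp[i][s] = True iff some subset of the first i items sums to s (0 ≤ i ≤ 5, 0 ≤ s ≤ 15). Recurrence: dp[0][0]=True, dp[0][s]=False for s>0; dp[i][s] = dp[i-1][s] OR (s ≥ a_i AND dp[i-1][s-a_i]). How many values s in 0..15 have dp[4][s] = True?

5

i\s   0   1   2   3   4   5   6   7   8   9  10  11  12  13  14  15
  0   T   F   F   F   F   F   F   F   F   F   F   F   F   F   F   F
  1   T   F   F   F   F   F   F   F   T   F   F   F   F   F   F   F
  2   T   F   F   F   F   F   F   F   T   F   F   F   F   F   F   F
  3   T   F   F   F   F   F   F   F   T   T   F   F   F   F   F   F
  4   T   T   F   F   F   F   F   F   T   T   T   F   F   F   F   F
  5   T   T   F   F   F   F   F   T   T   T   T   F   F   F   F   T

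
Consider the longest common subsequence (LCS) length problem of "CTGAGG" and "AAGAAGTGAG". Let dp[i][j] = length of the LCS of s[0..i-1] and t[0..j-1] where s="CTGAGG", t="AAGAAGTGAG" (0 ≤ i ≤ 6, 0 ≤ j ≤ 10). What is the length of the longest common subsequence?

   ''  A  A  G  A  A  G  T  G  A  G
''  0  0  0  0  0  0  0  0  0  0  0
 C  0  0  0  0  0  0  0  0  0  0  0
 T  0  0  0  0  0  0  0  1  1  1  1
 G  0  0  0  1  1  1  1  1  2  2  2
 A  0  1  1  1  2  2  2  2  2  3  3
 G  0  1  1  2  2  2  3  3  3  3  4
 G  0  1  1  2  2  2  3  3  4  4  4

4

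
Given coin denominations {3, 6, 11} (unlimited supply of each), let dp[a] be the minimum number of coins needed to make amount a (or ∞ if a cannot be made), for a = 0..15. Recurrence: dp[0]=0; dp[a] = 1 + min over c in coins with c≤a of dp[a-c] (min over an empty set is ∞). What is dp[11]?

 a  0  1  2  3  4  5  6  7  8  9 10 11 12 13 14 15
dp  0  -  -  1  -  -  1  -  -  2  -  1  2  -  2  3
(- denotes ∞ / unreachable)

1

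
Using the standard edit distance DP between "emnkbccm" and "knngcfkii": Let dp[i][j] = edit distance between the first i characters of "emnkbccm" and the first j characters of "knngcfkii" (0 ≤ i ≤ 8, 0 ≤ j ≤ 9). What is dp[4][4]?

   ''  k  n  n  g  c  f  k  i  i
''  0  1  2  3  4  5  6  7  8  9
 e  1  1  2  3  4  5  6  7  8  9
 m  2  2  2  3  4  5  6  7  8  9
 n  3  3  2  2  3  4  5  6  7  8
 k  4  3  3  3  3  4  5  5  6  7
 b  5  4  4  4  4  4  5  6  6  7
 c  6  5  5  5  5  4  5  6  7  7
 c  7  6  6  6  6  5  5  6  7  8
 m  8  7  7  7  7  6  6  6  7  8

3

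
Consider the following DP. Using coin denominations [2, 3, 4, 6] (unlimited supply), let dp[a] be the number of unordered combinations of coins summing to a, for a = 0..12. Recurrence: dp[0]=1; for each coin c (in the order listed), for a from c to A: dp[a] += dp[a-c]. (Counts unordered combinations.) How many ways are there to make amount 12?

after  coin     0     1     2     3     4     5     6     7     8     9    10    11    12
          2     1     0     1     0     1     0     1     0     1     0     1     0     1
          3     1     0     1     1     1     1     2     1     2     2     2     2     3
          4     1     0     1     1     2     1     3     2     4     3     5     4     7
          6     1     0     1     1     2     1     4     2     5     4     7     5    11

11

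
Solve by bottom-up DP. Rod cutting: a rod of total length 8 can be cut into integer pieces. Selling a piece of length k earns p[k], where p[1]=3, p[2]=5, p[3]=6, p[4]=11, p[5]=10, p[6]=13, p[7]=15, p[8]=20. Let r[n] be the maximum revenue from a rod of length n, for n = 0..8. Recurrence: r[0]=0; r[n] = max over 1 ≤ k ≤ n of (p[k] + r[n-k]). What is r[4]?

12

   n    0    1    2    3    4    5    6    7    8
r[n]    0    3    6    9   12   15   18   21   24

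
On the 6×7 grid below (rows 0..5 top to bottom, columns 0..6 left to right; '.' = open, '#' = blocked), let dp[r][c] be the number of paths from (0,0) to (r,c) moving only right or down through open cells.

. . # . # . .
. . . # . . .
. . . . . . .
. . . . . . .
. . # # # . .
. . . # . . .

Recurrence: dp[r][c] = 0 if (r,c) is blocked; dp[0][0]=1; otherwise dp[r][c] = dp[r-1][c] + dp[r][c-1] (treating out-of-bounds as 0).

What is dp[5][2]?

r\c   0   1   2   3   4   5   6
  0   1   1   0   0   0   0   0
  1   1   2   2   0   0   0   0
  2   1   3   5   5   5   5   5
  3   1   4   9  14  19  24  29
  4   1   5   0   0   0  24  53
  5   1   6   6   0   0  24  77

6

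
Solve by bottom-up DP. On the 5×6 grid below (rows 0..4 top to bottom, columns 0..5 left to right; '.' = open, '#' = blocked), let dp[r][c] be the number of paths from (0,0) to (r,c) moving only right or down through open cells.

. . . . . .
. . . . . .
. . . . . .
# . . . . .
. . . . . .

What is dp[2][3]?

10

r\c   0   1   2   3   4   5
  0   1   1   1   1   1   1
  1   1   2   3   4   5   6
  2   1   3   6  10  15  21
  3   0   3   9  19  34  55
  4   0   3  12  31  65 120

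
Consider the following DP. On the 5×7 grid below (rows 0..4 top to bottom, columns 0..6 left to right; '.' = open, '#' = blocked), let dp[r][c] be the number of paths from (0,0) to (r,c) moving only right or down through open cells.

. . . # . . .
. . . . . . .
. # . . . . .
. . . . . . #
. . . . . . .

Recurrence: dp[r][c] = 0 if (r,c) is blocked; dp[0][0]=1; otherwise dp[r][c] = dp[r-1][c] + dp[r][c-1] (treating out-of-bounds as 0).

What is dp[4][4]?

r\c   0   1   2   3   4   5   6
  0   1   1   1   0   0   0   0
  1   1   2   3   3   3   3   3
  2   1   0   3   6   9  12  15
  3   1   1   4  10  19  31   0
  4   1   2   6  16  35  66  66

35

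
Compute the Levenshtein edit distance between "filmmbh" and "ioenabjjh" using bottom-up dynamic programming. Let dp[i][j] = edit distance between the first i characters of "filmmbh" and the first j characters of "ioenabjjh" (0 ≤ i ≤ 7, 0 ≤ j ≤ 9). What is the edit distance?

7

   ''  i  o  e  n  a  b  j  j  h
''  0  1  2  3  4  5  6  7  8  9
 f  1  1  2  3  4  5  6  7  8  9
 i  2  1  2  3  4  5  6  7  8  9
 l  3  2  2  3  4  5  6  7  8  9
 m  4  3  3  3  4  5  6  7  8  9
 m  5  4  4  4  4  5  6  7  8  9
 b  6  5  5  5  5  5  5  6  7  8
 h  7  6  6  6  6  6  6  6  7  7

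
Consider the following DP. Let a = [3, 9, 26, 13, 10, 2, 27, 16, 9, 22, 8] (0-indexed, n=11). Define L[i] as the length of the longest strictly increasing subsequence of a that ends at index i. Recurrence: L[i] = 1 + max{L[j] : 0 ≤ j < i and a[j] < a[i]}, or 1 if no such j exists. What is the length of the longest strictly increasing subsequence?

5

   i    0    1    2    3    4    5    6    7    8    9   10
a[i]    3    9   26   13   10    2   27   16    9   22    8
L[i]    1    2    3    3    3    1    4    4    2    5    2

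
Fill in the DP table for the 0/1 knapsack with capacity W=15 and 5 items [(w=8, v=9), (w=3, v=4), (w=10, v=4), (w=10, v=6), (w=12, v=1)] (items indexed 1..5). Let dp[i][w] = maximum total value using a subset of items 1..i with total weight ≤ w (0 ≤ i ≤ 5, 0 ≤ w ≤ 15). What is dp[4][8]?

i\w   0   1   2   3   4   5   6   7   8   9  10  11  12  13  14  15
  0   0   0   0   0   0   0   0   0   0   0   0   0   0   0   0   0
  1   0   0   0   0   0   0   0   0   9   9   9   9   9   9   9   9
  2   0   0   0   4   4   4   4   4   9   9   9  13  13  13  13  13
  3   0   0   0   4   4   4   4   4   9   9   9  13  13  13  13  13
  4   0   0   0   4   4   4   4   4   9   9   9  13  13  13  13  13
  5   0   0   0   4   4   4   4   4   9   9   9  13  13  13  13  13

9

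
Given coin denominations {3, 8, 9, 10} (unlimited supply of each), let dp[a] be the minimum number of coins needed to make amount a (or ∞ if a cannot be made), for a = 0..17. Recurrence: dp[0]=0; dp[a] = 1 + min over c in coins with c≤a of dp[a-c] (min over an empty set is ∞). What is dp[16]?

 a  0  1  2  3  4  5  6  7  8  9 10 11 12 13 14 15 16 17
dp  0  -  -  1  -  -  2  -  1  1  1  2  2  2  3  3  2  2
(- denotes ∞ / unreachable)

2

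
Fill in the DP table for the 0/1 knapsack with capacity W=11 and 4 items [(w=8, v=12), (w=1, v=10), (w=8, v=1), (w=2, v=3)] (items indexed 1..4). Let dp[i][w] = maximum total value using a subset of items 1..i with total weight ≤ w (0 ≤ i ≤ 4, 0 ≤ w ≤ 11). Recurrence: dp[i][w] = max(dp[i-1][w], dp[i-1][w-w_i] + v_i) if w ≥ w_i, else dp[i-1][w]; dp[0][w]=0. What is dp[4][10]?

22

i\w   0   1   2   3   4   5   6   7   8   9  10  11
  0   0   0   0   0   0   0   0   0   0   0   0   0
  1   0   0   0   0   0   0   0   0  12  12  12  12
  2   0  10  10  10  10  10  10  10  12  22  22  22
  3   0  10  10  10  10  10  10  10  12  22  22  22
  4   0  10  10  13  13  13  13  13  13  22  22  25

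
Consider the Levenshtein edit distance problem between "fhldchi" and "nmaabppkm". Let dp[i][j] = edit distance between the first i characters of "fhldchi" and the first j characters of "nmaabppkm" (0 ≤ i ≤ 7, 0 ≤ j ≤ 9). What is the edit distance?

9

   ''  n  m  a  a  b  p  p  k  m
''  0  1  2  3  4  5  6  7  8  9
 f  1  1  2  3  4  5  6  7  8  9
 h  2  2  2  3  4  5  6  7  8  9
 l  3  3  3  3  4  5  6  7  8  9
 d  4  4  4  4  4  5  6  7  8  9
 c  5  5  5  5  5  5  6  7  8  9
 h  6  6  6  6  6  6  6  7  8  9
 i  7  7  7  7  7  7  7  7  8  9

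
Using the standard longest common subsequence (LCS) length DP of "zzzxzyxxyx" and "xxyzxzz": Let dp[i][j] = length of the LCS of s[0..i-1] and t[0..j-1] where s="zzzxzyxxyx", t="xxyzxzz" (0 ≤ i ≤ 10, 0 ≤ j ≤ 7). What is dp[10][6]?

4

   ''  x  x  y  z  x  z  z
''  0  0  0  0  0  0  0  0
 z  0  0  0  0  1  1  1  1
 z  0  0  0  0  1  1  2  2
 z  0  0  0  0  1  1  2  3
 x  0  1  1  1  1  2  2  3
 z  0  1  1  1  2  2  3  3
 y  0  1  1  2  2  2  3  3
 x  0  1  2  2  2  3  3  3
 x  0  1  2  2  2  3  3  3
 y  0  1  2  3  3  3  3  3
 x  0  1  2  3  3  4  4  4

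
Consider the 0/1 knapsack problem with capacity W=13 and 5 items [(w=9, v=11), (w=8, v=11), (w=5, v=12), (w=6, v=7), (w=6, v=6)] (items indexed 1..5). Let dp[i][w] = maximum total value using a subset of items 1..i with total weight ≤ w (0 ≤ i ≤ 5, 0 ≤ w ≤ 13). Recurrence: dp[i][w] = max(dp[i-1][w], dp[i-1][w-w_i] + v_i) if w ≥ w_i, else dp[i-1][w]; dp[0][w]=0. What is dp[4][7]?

i\w   0   1   2   3   4   5   6   7   8   9  10  11  12  13
  0   0   0   0   0   0   0   0   0   0   0   0   0   0   0
  1   0   0   0   0   0   0   0   0   0  11  11  11  11  11
  2   0   0   0   0   0   0   0   0  11  11  11  11  11  11
  3   0   0   0   0   0  12  12  12  12  12  12  12  12  23
  4   0   0   0   0   0  12  12  12  12  12  12  19  19  23
  5   0   0   0   0   0  12  12  12  12  12  12  19  19  23

12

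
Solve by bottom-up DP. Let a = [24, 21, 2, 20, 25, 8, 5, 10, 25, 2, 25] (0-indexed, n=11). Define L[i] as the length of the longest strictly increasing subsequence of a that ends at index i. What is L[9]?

1

   i    0    1    2    3    4    5    6    7    8    9   10
a[i]   24   21    2   20   25    8    5   10   25    2   25
L[i]    1    1    1    2    3    2    2    3    4    1    4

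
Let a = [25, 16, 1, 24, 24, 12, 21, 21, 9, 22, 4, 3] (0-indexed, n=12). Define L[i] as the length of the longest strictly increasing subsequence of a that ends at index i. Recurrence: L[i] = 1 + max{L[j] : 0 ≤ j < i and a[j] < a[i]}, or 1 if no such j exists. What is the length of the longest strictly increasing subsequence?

   i    0    1    2    3    4    5    6    7    8    9   10   11
a[i]   25   16    1   24   24   12   21   21    9   22    4    3
L[i]    1    1    1    2    2    2    3    3    2    4    2    2

4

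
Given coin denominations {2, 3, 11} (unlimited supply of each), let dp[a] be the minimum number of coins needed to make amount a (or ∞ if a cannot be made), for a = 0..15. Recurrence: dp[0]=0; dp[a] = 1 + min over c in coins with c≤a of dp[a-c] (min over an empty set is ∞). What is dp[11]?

1

 a  0  1  2  3  4  5  6  7  8  9 10 11 12 13 14 15
dp  0  -  1  1  2  2  2  3  3  3  4  1  4  2  2  3
(- denotes ∞ / unreachable)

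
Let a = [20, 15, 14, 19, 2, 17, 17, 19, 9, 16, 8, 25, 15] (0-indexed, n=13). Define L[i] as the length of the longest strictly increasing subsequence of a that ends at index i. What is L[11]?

4

   i    0    1    2    3    4    5    6    7    8    9   10   11   12
a[i]   20   15   14   19    2   17   17   19    9   16    8   25   15
L[i]    1    1    1    2    1    2    2    3    2    3    2    4    3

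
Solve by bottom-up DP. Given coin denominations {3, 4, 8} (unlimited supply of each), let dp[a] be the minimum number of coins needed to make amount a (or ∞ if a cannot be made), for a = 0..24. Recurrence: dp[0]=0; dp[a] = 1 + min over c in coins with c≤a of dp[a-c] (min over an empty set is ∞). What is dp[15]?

3

 a  0  1  2  3  4  5  6  7  8  9 10 11 12 13 14 15 16 17 18 19 20 21 22 23 24
dp  0  -  -  1  1  -  2  2  1  3  3  2  2  4  3  3  2  4  4  3  3  5  4  4  3
(- denotes ∞ / unreachable)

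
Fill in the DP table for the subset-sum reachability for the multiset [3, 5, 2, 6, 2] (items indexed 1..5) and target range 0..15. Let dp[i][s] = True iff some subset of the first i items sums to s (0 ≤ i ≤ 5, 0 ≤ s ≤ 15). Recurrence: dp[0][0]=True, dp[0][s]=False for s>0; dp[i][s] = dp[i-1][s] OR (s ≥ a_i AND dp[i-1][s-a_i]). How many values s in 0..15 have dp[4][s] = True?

12

i\s   0   1   2   3   4   5   6   7   8   9  10  11  12  13  14  15
  0   T   F   F   F   F   F   F   F   F   F   F   F   F   F   F   F
  1   T   F   F   T   F   F   F   F   F   F   F   F   F   F   F   F
  2   T   F   F   T   F   T   F   F   T   F   F   F   F   F   F   F
  3   T   F   T   T   F   T   F   T   T   F   T   F   F   F   F   F
  4   T   F   T   T   F   T   T   T   T   T   T   T   F   T   T   F
  5   T   F   T   T   T   T   T   T   T   T   T   T   T   T   T   T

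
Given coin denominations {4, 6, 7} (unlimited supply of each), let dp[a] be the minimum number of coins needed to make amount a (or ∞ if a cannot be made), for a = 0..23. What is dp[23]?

4

 a  0  1  2  3  4  5  6  7  8  9 10 11 12 13 14 15 16 17 18 19 20 21 22 23
dp  0  -  -  -  1  -  1  1  2  -  2  2  2  2  2  3  3  3  3  3  3  3  4  4
(- denotes ∞ / unreachable)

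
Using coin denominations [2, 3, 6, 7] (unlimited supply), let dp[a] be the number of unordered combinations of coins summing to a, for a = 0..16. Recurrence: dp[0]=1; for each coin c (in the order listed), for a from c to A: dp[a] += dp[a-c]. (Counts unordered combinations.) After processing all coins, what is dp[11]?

4

after  coin     0     1     2     3     4     5     6     7     8     9    10    11    12    13    14    15    16
          2     1     0     1     0     1     0     1     0     1     0     1     0     1     0     1     0     1
          3     1     0     1     1     1     1     2     1     2     2     2     2     3     2     3     3     3
          6     1     0     1     1     1     1     3     1     3     3     3     3     6     3     6     6     6
          7     1     0     1     1     1     1     3     2     3     4     4     4     7     6     8     9    10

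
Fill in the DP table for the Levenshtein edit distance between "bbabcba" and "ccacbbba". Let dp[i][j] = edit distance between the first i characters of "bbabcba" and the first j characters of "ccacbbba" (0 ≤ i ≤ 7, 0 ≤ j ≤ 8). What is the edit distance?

4

   ''  c  c  a  c  b  b  b  a
''  0  1  2  3  4  5  6  7  8
 b  1  1  2  3  4  4  5  6  7
 b  2  2  2  3  4  4  4  5  6
 a  3  3  3  2  3  4  5  5  5
 b  4  4  4  3  3  3  4  5  6
 c  5  4  4  4  3  4  4  5  6
 b  6  5  5  5  4  3  4  4  5
 a  7  6  6  5  5  4  4  5  4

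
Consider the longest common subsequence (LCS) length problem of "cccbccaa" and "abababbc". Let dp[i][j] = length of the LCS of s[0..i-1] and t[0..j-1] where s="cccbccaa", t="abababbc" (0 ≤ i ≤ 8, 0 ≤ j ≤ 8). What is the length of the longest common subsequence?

3

   ''  a  b  a  b  a  b  b  c
''  0  0  0  0  0  0  0  0  0
 c  0  0  0  0  0  0  0  0  1
 c  0  0  0  0  0  0  0  0  1
 c  0  0  0  0  0  0  0  0  1
 b  0  0  1  1  1  1  1  1  1
 c  0  0  1  1  1  1  1  1  2
 c  0  0  1  1  1  1  1  1  2
 a  0  1  1  2  2  2  2  2  2
 a  0  1  1  2  2  3  3  3  3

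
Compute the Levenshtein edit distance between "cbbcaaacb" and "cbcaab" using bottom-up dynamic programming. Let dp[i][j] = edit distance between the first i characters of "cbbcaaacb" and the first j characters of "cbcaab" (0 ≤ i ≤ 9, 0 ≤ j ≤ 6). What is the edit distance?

3

   ''  c  b  c  a  a  b
''  0  1  2  3  4  5  6
 c  1  0  1  2  3  4  5
 b  2  1  0  1  2  3  4
 b  3  2  1  1  2  3  3
 c  4  3  2  1  2  3  4
 a  5  4  3  2  1  2  3
 a  6  5  4  3  2  1  2
 a  7  6  5  4  3  2  2
 c  8  7  6  5  4  3  3
 b  9  8  7  6  5  4  3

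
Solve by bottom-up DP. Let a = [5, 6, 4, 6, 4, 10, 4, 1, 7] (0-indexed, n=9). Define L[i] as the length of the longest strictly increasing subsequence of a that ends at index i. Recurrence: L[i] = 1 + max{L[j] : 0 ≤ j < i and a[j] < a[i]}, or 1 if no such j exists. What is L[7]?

1

   i    0    1    2    3    4    5    6    7    8
a[i]    5    6    4    6    4   10    4    1    7
L[i]    1    2    1    2    1    3    1    1    3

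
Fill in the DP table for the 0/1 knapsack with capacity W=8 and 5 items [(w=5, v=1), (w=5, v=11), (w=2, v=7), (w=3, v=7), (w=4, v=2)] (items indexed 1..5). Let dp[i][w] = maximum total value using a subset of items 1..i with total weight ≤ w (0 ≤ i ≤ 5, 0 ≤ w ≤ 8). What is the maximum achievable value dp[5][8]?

i\w   0   1   2   3   4   5   6   7   8
  0   0   0   0   0   0   0   0   0   0
  1   0   0   0   0   0   1   1   1   1
  2   0   0   0   0   0  11  11  11  11
  3   0   0   7   7   7  11  11  18  18
  4   0   0   7   7   7  14  14  18  18
  5   0   0   7   7   7  14  14  18  18

18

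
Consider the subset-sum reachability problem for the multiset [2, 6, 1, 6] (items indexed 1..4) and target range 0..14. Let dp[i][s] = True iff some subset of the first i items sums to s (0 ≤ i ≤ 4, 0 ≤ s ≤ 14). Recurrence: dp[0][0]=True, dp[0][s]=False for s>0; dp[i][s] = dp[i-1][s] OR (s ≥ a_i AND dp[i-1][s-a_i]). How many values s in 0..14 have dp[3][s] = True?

i\s   0   1   2   3   4   5   6   7   8   9  10  11  12  13  14
  0   T   F   F   F   F   F   F   F   F   F   F   F   F   F   F
  1   T   F   T   F   F   F   F   F   F   F   F   F   F   F   F
  2   T   F   T   F   F   F   T   F   T   F   F   F   F   F   F
  3   T   T   T   T   F   F   T   T   T   T   F   F   F   F   F
  4   T   T   T   T   F   F   T   T   T   T   F   F   T   T   T

8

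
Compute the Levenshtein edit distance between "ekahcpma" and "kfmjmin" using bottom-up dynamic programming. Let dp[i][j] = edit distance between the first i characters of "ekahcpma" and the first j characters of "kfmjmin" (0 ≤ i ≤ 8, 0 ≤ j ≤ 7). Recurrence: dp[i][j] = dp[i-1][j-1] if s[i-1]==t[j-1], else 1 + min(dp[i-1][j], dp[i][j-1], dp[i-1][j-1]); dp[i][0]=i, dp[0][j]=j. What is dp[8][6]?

   ''  k  f  m  j  m  i  n
''  0  1  2  3  4  5  6  7
 e  1  1  2  3  4  5  6  7
 k  2  1  2  3  4  5  6  7
 a  3  2  2  3  4  5  6  7
 h  4  3  3  3  4  5  6  7
 c  5  4  4  4  4  5  6  7
 p  6  5  5  5  5  5  6  7
 m  7  6  6  5  6  5  6  7
 a  8  7  7  6  6  6  6  7

6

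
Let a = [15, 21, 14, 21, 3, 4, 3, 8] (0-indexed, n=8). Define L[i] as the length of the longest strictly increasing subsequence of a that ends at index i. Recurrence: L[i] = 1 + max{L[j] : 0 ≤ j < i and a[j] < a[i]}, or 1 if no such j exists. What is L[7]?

3

   i    0    1    2    3    4    5    6    7
a[i]   15   21   14   21    3    4    3    8
L[i]    1    2    1    2    1    2    1    3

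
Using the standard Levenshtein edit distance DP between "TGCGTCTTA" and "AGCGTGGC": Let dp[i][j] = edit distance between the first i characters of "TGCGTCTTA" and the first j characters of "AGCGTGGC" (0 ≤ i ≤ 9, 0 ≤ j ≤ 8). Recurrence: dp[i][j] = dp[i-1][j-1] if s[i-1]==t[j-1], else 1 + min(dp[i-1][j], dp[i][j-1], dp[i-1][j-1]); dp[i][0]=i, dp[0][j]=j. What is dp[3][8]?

5

   ''  A  G  C  G  T  G  G  C
''  0  1  2  3  4  5  6  7  8
 T  1  1  2  3  4  4  5  6  7
 G  2  2  1  2  3  4  4  5  6
 C  3  3  2  1  2  3  4  5  5
 G  4  4  3  2  1  2  3  4  5
 T  5  5  4  3  2  1  2  3  4
 C  6  6  5  4  3  2  2  3  3
 T  7  7  6  5  4  3  3  3  4
 T  8  8  7  6  5  4  4  4  4
 A  9  8  8  7  6  5  5  5  5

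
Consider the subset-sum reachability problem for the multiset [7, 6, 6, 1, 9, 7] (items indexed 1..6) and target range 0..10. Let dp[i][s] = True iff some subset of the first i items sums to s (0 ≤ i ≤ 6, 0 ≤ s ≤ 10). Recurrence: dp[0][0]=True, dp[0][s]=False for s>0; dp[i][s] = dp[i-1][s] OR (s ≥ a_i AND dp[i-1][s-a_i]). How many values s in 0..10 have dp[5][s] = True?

7

i\s   0   1   2   3   4   5   6   7   8   9  10
  0   T   F   F   F   F   F   F   F   F   F   F
  1   T   F   F   F   F   F   F   T   F   F   F
  2   T   F   F   F   F   F   T   T   F   F   F
  3   T   F   F   F   F   F   T   T   F   F   F
  4   T   T   F   F   F   F   T   T   T   F   F
  5   T   T   F   F   F   F   T   T   T   T   T
  6   T   T   F   F   F   F   T   T   T   T   T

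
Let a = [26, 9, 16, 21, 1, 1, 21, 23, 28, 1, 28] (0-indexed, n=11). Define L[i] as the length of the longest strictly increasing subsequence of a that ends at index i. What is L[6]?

3

   i    0    1    2    3    4    5    6    7    8    9   10
a[i]   26    9   16   21    1    1   21   23   28    1   28
L[i]    1    1    2    3    1    1    3    4    5    1    5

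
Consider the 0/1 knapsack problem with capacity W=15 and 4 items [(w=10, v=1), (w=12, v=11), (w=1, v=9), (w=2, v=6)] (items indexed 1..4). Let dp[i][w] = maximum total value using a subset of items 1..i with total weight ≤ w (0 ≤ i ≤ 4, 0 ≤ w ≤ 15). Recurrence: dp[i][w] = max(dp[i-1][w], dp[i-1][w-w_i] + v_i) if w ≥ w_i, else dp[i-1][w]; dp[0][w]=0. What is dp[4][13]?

20

i\w   0   1   2   3   4   5   6   7   8   9  10  11  12  13  14  15
  0   0   0   0   0   0   0   0   0   0   0   0   0   0   0   0   0
  1   0   0   0   0   0   0   0   0   0   0   1   1   1   1   1   1
  2   0   0   0   0   0   0   0   0   0   0   1   1  11  11  11  11
  3   0   9   9   9   9   9   9   9   9   9   9  10  11  20  20  20
  4   0   9   9  15  15  15  15  15  15  15  15  15  15  20  20  26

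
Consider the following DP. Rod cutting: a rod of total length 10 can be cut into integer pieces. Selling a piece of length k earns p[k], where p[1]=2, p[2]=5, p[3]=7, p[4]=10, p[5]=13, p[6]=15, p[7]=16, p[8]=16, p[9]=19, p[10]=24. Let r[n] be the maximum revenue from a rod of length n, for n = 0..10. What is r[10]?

   n    0    1    2    3    4    5    6    7    8    9   10
r[n]    0    2    5    7   10   13   15   18   20   23   26

26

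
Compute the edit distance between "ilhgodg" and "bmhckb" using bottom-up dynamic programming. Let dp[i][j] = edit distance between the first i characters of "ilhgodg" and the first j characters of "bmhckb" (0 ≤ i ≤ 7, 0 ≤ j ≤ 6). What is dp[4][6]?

5

   ''  b  m  h  c  k  b
''  0  1  2  3  4  5  6
 i  1  1  2  3  4  5  6
 l  2  2  2  3  4  5  6
 h  3  3  3  2  3  4  5
 g  4  4  4  3  3  4  5
 o  5  5  5  4  4  4  5
 d  6  6  6  5  5  5  5
 g  7  7  7  6  6  6  6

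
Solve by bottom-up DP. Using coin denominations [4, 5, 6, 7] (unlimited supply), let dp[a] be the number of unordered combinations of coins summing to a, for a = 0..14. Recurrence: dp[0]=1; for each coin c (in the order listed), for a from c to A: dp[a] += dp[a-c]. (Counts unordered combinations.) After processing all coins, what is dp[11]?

2

after  coin     0     1     2     3     4     5     6     7     8     9    10    11    12    13    14
          4     1     0     0     0     1     0     0     0     1     0     0     0     1     0     0
          5     1     0     0     0     1     1     0     0     1     1     1     0     1     1     1
          6     1     0     0     0     1     1     1     0     1     1     2     1     2     1     2
          7     1     0     0     0     1     1     1     1     1     1     2     2     3     2     3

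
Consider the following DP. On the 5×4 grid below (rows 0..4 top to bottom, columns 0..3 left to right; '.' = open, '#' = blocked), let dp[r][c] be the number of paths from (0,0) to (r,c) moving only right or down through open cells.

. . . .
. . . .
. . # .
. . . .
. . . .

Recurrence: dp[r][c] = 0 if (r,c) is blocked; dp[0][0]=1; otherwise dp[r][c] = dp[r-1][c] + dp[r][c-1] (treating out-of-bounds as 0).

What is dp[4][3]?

r\c   0   1   2   3
  0   1   1   1   1
  1   1   2   3   4
  2   1   3   0   4
  3   1   4   4   8
  4   1   5   9  17

17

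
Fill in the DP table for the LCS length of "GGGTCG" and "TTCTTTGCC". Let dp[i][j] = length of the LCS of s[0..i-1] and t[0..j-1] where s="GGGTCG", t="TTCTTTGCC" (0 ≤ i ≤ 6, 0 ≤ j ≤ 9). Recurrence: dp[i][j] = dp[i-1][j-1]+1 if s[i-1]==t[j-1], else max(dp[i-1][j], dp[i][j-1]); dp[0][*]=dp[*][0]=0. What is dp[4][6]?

   ''  T  T  C  T  T  T  G  C  C
''  0  0  0  0  0  0  0  0  0  0
 G  0  0  0  0  0  0  0  1  1  1
 G  0  0  0  0  0  0  0  1  1  1
 G  0  0  0  0  0  0  0  1  1  1
 T  0  1  1  1  1  1  1  1  1  1
 C  0  1  1  2  2  2  2  2  2  2
 G  0  1  1  2  2  2  2  3  3  3

1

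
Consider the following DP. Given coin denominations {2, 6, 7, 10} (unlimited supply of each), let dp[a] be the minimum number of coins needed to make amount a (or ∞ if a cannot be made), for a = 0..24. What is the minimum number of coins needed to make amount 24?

 a  0  1  2  3  4  5  6  7  8  9 10 11 12 13 14 15 16 17 18 19 20 21 22 23 24
dp  0  -  1  -  2  -  1  1  2  2  1  3  2  2  2  3  2  2  3  3  2  3  3  3  3
(- denotes ∞ / unreachable)

3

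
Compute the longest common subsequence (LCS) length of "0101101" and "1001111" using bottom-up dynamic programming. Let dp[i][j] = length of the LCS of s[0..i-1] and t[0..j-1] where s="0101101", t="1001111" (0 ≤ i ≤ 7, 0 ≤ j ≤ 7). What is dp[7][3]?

   ''  1  0  0  1  1  1  1
''  0  0  0  0  0  0  0  0
 0  0  0  1  1  1  1  1  1
 1  0  1  1  1  2  2  2  2
 0  0  1  2  2  2  2  2  2
 1  0  1  2  2  3  3  3  3
 1  0  1  2  2  3  4  4  4
 0  0  1  2  3  3  4  4  4
 1  0  1  2  3  4  4  5  5

3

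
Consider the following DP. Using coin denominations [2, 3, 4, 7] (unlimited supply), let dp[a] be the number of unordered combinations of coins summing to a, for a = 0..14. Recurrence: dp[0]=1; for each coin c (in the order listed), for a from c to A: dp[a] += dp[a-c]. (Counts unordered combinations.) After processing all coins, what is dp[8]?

after  coin     0     1     2     3     4     5     6     7     8     9    10    11    12    13    14
          2     1     0     1     0     1     0     1     0     1     0     1     0     1     0     1
          3     1     0     1     1     1     1     2     1     2     2     2     2     3     2     3
          4     1     0     1     1     2     1     3     2     4     3     5     4     7     5     8
          7     1     0     1     1     2     1     3     3     4     4     6     6     8     8    11

4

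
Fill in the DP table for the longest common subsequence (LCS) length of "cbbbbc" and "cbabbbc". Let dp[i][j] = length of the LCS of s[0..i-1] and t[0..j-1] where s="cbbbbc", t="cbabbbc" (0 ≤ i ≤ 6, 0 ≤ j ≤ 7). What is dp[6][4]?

3

   ''  c  b  a  b  b  b  c
''  0  0  0  0  0  0  0  0
 c  0  1  1  1  1  1  1  1
 b  0  1  2  2  2  2  2  2
 b  0  1  2  2  3  3  3  3
 b  0  1  2  2  3  4  4  4
 b  0  1  2  2  3  4  5  5
 c  0  1  2  2  3  4  5  6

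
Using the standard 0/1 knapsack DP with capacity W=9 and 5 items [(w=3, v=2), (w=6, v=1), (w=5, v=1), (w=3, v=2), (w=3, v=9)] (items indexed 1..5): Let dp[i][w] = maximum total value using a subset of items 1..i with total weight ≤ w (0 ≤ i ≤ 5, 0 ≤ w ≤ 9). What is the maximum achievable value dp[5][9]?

13

i\w   0   1   2   3   4   5   6   7   8   9
  0   0   0   0   0   0   0   0   0   0   0
  1   0   0   0   2   2   2   2   2   2   2
  2   0   0   0   2   2   2   2   2   2   3
  3   0   0   0   2   2   2   2   2   3   3
  4   0   0   0   2   2   2   4   4   4   4
  5   0   0   0   9   9   9  11  11  11  13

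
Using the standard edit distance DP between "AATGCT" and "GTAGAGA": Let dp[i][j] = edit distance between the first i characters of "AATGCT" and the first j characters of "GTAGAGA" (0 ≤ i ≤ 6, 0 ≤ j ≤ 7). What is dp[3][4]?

3

   ''  G  T  A  G  A  G  A
''  0  1  2  3  4  5  6  7
 A  1  1  2  2  3  4  5  6
 A  2  2  2  2  3  3  4  5
 T  3  3  2  3  3  4  4  5
 G  4  3  3  3  3  4  4  5
 C  5  4  4  4  4  4  5  5
 T  6  5  4  5  5  5  5  6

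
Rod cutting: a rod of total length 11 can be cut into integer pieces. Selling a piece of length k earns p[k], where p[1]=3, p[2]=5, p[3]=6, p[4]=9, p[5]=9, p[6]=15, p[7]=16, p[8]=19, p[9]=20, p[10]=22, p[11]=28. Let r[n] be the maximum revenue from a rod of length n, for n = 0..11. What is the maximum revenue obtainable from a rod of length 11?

33

   n    0    1    2    3    4    5    6    7    8    9   10   11
r[n]    0    3    6    9   12   15   18   21   24   27   30   33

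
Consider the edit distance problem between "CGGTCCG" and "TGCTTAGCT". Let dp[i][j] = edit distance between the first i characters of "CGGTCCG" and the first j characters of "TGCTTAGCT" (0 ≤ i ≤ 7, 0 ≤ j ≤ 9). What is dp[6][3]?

4

   ''  T  G  C  T  T  A  G  C  T
''  0  1  2  3  4  5  6  7  8  9
 C  1  1  2  2  3  4  5  6  7  8
 G  2  2  1  2  3  4  5  5  6  7
 G  3  3  2  2  3  4  5  5  6  7
 T  4  3  3  3  2  3  4  5  6  6
 C  5  4  4  3  3  3  4  5  5  6
 C  6  5  5  4  4  4  4  5  5  6
 G  7  6  5  5  5  5  5  4  5  6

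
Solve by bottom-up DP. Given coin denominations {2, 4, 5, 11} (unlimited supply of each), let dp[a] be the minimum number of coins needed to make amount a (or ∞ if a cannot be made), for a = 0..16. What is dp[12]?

3

 a  0  1  2  3  4  5  6  7  8  9 10 11 12 13 14 15 16
dp  0  -  1  -  1  1  2  2  2  2  2  1  3  2  3  2  2
(- denotes ∞ / unreachable)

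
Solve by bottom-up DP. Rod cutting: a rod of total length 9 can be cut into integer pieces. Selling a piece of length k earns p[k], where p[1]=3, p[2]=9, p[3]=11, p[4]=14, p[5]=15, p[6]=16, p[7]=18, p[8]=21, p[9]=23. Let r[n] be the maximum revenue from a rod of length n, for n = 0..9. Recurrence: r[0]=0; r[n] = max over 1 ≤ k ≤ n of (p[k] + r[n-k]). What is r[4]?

18

   n    0    1    2    3    4    5    6    7    8    9
r[n]    0    3    9   12   18   21   27   30   36   39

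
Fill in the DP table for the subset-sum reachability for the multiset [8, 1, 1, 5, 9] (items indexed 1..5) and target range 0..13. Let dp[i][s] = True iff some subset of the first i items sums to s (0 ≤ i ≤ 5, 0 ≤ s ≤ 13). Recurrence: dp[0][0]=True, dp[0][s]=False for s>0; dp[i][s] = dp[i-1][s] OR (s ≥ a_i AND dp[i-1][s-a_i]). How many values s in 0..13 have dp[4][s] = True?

10

i\s   0   1   2   3   4   5   6   7   8   9  10  11  12  13
  0   T   F   F   F   F   F   F   F   F   F   F   F   F   F
  1   T   F   F   F   F   F   F   F   T   F   F   F   F   F
  2   T   T   F   F   F   F   F   F   T   T   F   F   F   F
  3   T   T   T   F   F   F   F   F   T   T   T   F   F   F
  4   T   T   T   F   F   T   T   T   T   T   T   F   F   T
  5   T   T   T   F   F   T   T   T   T   T   T   T   F   T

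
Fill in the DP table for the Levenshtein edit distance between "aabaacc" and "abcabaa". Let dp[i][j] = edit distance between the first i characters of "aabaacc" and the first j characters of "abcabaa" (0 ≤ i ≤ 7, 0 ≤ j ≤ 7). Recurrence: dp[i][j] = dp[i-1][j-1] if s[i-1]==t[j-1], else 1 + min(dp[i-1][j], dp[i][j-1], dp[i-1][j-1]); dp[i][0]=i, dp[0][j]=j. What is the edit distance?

   ''  a  b  c  a  b  a  a
''  0  1  2  3  4  5  6  7
 a  1  0  1  2  3  4  5  6
 a  2  1  1  2  2  3  4  5
 b  3  2  1  2  3  2  3  4
 a  4  3  2  2  2  3  2  3
 a  5  4  3  3  2  3  3  2
 c  6  5  4  3  3  3  4  3
 c  7  6  5  4  4  4  4  4

4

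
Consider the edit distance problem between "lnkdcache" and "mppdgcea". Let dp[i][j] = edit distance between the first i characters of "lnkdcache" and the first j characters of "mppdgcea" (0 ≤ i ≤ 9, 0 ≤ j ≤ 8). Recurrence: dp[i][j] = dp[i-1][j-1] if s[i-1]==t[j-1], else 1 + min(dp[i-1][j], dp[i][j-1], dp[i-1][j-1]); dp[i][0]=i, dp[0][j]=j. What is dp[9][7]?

6

   ''  m  p  p  d  g  c  e  a
''  0  1  2  3  4  5  6  7  8
 l  1  1  2  3  4  5  6  7  8
 n  2  2  2  3  4  5  6  7  8
 k  3  3  3  3  4  5  6  7  8
 d  4  4  4  4  3  4  5  6  7
 c  5  5  5  5  4  4  4  5  6
 a  6  6  6  6  5  5  5  5  5
 c  7  7  7  7  6  6  5  6  6
 h  8  8  8  8  7  7  6  6  7
 e  9  9  9  9  8  8  7  6  7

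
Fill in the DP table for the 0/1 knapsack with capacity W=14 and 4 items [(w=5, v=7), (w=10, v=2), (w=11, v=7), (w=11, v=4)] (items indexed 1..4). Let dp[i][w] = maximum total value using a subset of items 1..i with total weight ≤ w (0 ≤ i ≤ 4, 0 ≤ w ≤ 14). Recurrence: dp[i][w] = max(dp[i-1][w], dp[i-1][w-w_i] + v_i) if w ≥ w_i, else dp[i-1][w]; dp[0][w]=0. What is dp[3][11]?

i\w   0   1   2   3   4   5   6   7   8   9  10  11  12  13  14
  0   0   0   0   0   0   0   0   0   0   0   0   0   0   0   0
  1   0   0   0   0   0   7   7   7   7   7   7   7   7   7   7
  2   0   0   0   0   0   7   7   7   7   7   7   7   7   7   7
  3   0   0   0   0   0   7   7   7   7   7   7   7   7   7   7
  4   0   0   0   0   0   7   7   7   7   7   7   7   7   7   7

7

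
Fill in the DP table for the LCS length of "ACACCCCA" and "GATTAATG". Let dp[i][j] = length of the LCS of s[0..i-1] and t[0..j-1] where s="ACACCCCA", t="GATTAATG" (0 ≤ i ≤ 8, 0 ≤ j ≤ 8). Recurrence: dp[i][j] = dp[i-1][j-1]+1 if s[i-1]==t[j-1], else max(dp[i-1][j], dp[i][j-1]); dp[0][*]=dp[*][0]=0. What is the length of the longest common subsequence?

   ''  G  A  T  T  A  A  T  G
''  0  0  0  0  0  0  0  0  0
 A  0  0  1  1  1  1  1  1  1
 C  0  0  1  1  1  1  1  1  1
 A  0  0  1  1  1  2  2  2  2
 C  0  0  1  1  1  2  2  2  2
 C  0  0  1  1  1  2  2  2  2
 C  0  0  1  1  1  2  2  2  2
 C  0  0  1  1  1  2  2  2  2
 A  0  0  1  1  1  2  3  3  3

3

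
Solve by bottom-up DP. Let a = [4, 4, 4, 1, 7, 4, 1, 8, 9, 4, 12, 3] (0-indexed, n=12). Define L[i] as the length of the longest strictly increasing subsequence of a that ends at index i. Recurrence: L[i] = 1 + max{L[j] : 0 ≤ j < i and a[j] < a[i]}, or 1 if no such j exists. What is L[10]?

5

   i    0    1    2    3    4    5    6    7    8    9   10   11
a[i]    4    4    4    1    7    4    1    8    9    4   12    3
L[i]    1    1    1    1    2    2    1    3    4    2    5    2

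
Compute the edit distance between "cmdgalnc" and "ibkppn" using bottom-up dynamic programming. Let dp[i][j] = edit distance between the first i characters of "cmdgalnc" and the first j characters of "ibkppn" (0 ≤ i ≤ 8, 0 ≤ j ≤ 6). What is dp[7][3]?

7

   ''  i  b  k  p  p  n
''  0  1  2  3  4  5  6
 c  1  1  2  3  4  5  6
 m  2  2  2  3  4  5  6
 d  3  3  3  3  4  5  6
 g  4  4  4  4  4  5  6
 a  5  5  5  5  5  5  6
 l  6  6  6  6  6  6  6
 n  7  7  7  7  7  7  6
 c  8  8  8  8  8  8  7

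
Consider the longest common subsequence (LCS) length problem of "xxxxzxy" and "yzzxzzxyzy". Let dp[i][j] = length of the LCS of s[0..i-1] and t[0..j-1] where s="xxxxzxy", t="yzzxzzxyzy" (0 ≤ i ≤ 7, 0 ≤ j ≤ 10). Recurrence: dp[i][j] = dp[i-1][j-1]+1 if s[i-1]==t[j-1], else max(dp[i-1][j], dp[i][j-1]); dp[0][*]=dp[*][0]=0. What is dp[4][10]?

2

   ''  y  z  z  x  z  z  x  y  z  y
''  0  0  0  0  0  0  0  0  0  0  0
 x  0  0  0  0  1  1  1  1  1  1  1
 x  0  0  0  0  1  1  1  2  2  2  2
 x  0  0  0  0  1  1  1  2  2  2  2
 x  0  0  0  0  1  1  1  2  2  2  2
 z  0  0  1  1  1  2  2  2  2  3  3
 x  0  0  1  1  2  2  2  3  3  3  3
 y  0  1  1  1  2  2  2  3  4  4  4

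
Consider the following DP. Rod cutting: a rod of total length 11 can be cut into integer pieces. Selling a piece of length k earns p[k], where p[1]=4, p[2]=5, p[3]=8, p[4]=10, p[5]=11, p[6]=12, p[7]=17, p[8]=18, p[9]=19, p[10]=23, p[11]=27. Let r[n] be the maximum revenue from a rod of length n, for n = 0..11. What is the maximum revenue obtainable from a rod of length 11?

44

   n    0    1    2    3    4    5    6    7    8    9   10   11
r[n]    0    4    8   12   16   20   24   28   32   36   40   44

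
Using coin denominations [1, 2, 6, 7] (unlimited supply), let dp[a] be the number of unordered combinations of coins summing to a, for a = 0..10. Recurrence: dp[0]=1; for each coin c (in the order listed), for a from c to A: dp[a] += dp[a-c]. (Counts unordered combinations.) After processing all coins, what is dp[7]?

after  coin     0     1     2     3     4     5     6     7     8     9    10
          1     1     1     1     1     1     1     1     1     1     1     1
          2     1     1     2     2     3     3     4     4     5     5     6
          6     1     1     2     2     3     3     5     5     7     7     9
          7     1     1     2     2     3     3     5     6     8     9    11

6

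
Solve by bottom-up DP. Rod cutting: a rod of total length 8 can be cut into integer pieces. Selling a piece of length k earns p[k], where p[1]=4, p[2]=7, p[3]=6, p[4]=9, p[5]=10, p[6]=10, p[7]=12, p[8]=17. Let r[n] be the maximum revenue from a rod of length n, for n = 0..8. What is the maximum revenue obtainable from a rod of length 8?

32

   n    0    1    2    3    4    5    6    7    8
r[n]    0    4    8   12   16   20   24   28   32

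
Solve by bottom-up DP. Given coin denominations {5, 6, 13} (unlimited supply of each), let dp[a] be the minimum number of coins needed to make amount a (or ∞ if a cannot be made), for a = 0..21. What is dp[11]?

 a  0  1  2  3  4  5  6  7  8  9 10 11 12 13 14 15 16 17 18 19 20 21
dp  0  -  -  -  -  1  1  -  -  -  2  2  2  1  -  3  3  3  2  2  4  4
(- denotes ∞ / unreachable)

2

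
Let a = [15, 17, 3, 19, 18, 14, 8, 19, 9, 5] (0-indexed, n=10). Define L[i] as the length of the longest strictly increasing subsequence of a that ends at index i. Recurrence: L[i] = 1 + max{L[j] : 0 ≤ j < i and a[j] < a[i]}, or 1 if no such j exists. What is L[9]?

2

   i    0    1    2    3    4    5    6    7    8    9
a[i]   15   17    3   19   18   14    8   19    9    5
L[i]    1    2    1    3    3    2    2    4    3    2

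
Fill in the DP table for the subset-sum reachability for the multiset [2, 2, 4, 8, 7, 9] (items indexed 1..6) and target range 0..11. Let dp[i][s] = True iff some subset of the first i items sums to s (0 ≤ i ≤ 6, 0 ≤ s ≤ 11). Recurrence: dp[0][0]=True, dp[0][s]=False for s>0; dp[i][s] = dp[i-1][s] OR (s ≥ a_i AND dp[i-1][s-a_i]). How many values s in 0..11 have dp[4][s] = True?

6

i\s   0   1   2   3   4   5   6   7   8   9  10  11
  0   T   F   F   F   F   F   F   F   F   F   F   F
  1   T   F   T   F   F   F   F   F   F   F   F   F
  2   T   F   T   F   T   F   F   F   F   F   F   F
  3   T   F   T   F   T   F   T   F   T   F   F   F
  4   T   F   T   F   T   F   T   F   T   F   T   F
  5   T   F   T   F   T   F   T   T   T   T   T   T
  6   T   F   T   F   T   F   T   T   T   T   T   T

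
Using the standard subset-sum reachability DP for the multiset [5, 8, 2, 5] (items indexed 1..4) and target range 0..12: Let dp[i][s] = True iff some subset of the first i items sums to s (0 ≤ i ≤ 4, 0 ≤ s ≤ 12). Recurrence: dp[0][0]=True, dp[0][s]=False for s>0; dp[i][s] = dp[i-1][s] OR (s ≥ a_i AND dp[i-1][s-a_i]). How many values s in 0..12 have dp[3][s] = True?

6

i\s   0   1   2   3   4   5   6   7   8   9  10  11  12
  0   T   F   F   F   F   F   F   F   F   F   F   F   F
  1   T   F   F   F   F   T   F   F   F   F   F   F   F
  2   T   F   F   F   F   T   F   F   T   F   F   F   F
  3   T   F   T   F   F   T   F   T   T   F   T   F   F
  4   T   F   T   F   F   T   F   T   T   F   T   F   T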